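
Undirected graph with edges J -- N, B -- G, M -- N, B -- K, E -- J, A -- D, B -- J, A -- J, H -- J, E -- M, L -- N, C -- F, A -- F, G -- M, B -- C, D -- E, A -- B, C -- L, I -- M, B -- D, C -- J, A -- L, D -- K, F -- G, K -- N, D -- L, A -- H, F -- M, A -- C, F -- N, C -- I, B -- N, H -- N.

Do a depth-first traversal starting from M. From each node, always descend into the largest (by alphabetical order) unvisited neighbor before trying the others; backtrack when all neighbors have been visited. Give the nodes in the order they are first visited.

Visit M
M → N
N → L
L → D
D → K
K → B
B → J
J → H
H → A
A → F
F → G
F → C
C → I
J → E

M N L D K B J H A F G C I E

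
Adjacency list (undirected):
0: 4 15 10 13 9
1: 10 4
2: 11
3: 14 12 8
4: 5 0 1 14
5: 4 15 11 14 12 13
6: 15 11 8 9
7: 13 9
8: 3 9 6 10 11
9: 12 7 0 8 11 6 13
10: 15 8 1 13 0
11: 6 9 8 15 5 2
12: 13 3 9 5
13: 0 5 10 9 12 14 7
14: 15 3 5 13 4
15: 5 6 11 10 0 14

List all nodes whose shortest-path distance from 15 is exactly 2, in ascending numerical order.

1, 2, 3, 4, 8, 9, 12, 13

Level 0: 15
Level 1: 0, 5, 6, 10, 11, 14
Level 2: 1, 2, 3, 4, 8, 9, 12, 13
Level 3: 7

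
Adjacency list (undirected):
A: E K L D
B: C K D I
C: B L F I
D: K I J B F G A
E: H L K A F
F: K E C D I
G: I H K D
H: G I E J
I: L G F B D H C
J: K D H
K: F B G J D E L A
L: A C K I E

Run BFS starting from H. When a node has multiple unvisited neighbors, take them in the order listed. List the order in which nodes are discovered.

H, G, I, E, J, K, D, L, F, B, C, A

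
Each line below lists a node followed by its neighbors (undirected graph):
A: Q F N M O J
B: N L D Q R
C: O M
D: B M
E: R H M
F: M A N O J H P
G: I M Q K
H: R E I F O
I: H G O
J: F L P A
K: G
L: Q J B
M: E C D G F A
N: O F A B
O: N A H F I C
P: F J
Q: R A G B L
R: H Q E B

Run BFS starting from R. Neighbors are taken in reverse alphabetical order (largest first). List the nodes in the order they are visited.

R → Q → H → E → B → L → G → A → O → I → F → M → N → D → J → K → C → P

Visit R; enqueue Q, H, E, B → queue [Q, H, E, B]
Visit Q; enqueue L, G, A → queue [H, E, B, L, G, A]
Visit H; enqueue O, I, F → queue [E, B, L, G, A, O, I, F]
Visit E; enqueue M → queue [B, L, G, A, O, I, F, M]
Visit B; enqueue N, D → queue [L, G, A, O, I, F, M, N, D]
Visit L; enqueue J → queue [G, A, O, I, F, M, N, D, J]
Visit G; enqueue K → queue [A, O, I, F, M, N, D, J, K]
Visit A → queue [O, I, F, M, N, D, J, K]
Visit O; enqueue C → queue [I, F, M, N, D, J, K, C]
Visit I → queue [F, M, N, D, J, K, C]
Visit F; enqueue P → queue [M, N, D, J, K, C, P]
Visit M → queue [N, D, J, K, C, P]
Visit N → queue [D, J, K, C, P]
Visit D → queue [J, K, C, P]
Visit J → queue [K, C, P]
Visit K → queue [C, P]
Visit C → queue [P]
Visit P → queue []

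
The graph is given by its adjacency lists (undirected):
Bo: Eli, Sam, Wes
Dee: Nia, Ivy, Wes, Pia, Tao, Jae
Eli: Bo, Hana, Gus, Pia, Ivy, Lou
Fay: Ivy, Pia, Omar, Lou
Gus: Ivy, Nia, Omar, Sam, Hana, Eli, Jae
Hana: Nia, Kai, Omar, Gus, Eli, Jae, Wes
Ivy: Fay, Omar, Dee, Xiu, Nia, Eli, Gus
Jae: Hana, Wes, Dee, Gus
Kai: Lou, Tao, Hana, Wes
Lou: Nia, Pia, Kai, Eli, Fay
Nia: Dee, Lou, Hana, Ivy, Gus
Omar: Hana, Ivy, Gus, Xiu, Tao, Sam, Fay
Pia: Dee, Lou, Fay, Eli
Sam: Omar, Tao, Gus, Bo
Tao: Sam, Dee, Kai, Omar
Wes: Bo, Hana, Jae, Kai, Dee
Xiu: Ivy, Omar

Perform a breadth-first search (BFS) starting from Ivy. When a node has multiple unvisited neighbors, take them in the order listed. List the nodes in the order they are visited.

Ivy Fay Omar Dee Xiu Nia Eli Gus Pia Lou Hana Tao Sam Wes Jae Bo Kai

Visit Ivy; enqueue Fay, Omar, Dee, Xiu, Nia, Eli, Gus → queue [Fay, Omar, Dee, Xiu, Nia, Eli, Gus]
Visit Fay; enqueue Pia, Lou → queue [Omar, Dee, Xiu, Nia, Eli, Gus, Pia, Lou]
Visit Omar; enqueue Hana, Tao, Sam → queue [Dee, Xiu, Nia, Eli, Gus, Pia, Lou, Hana, Tao, Sam]
Visit Dee; enqueue Wes, Jae → queue [Xiu, Nia, Eli, Gus, Pia, Lou, Hana, Tao, Sam, Wes, Jae]
Visit Xiu → queue [Nia, Eli, Gus, Pia, Lou, Hana, Tao, Sam, Wes, Jae]
Visit Nia → queue [Eli, Gus, Pia, Lou, Hana, Tao, Sam, Wes, Jae]
Visit Eli; enqueue Bo → queue [Gus, Pia, Lou, Hana, Tao, Sam, Wes, Jae, Bo]
Visit Gus → queue [Pia, Lou, Hana, Tao, Sam, Wes, Jae, Bo]
Visit Pia → queue [Lou, Hana, Tao, Sam, Wes, Jae, Bo]
Visit Lou; enqueue Kai → queue [Hana, Tao, Sam, Wes, Jae, Bo, Kai]
Visit Hana → queue [Tao, Sam, Wes, Jae, Bo, Kai]
Visit Tao → queue [Sam, Wes, Jae, Bo, Kai]
Visit Sam → queue [Wes, Jae, Bo, Kai]
Visit Wes → queue [Jae, Bo, Kai]
Visit Jae → queue [Bo, Kai]
Visit Bo → queue [Kai]
Visit Kai → queue []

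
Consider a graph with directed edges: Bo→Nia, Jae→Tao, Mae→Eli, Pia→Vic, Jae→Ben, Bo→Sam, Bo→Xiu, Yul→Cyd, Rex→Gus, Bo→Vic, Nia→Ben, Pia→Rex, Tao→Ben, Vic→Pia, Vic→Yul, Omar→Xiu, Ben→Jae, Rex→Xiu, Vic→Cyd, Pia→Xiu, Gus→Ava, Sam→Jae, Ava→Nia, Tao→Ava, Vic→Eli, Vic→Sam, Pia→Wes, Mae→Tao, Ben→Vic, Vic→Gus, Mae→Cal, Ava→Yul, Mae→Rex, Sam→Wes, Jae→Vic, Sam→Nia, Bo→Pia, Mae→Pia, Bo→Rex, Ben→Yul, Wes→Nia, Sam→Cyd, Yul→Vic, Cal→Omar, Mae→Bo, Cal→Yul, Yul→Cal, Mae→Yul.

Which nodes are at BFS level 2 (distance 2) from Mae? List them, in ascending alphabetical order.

Ava, Ben, Cyd, Gus, Nia, Omar, Sam, Vic, Wes, Xiu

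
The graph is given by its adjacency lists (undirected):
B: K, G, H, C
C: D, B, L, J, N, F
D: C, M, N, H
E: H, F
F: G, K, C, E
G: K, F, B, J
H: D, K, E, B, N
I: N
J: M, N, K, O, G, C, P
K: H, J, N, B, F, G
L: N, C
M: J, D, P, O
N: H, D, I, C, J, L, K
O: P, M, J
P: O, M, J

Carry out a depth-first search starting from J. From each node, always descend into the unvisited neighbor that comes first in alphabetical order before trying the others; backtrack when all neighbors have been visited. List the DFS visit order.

Visit J
J → C
C → B
B → G
G → F
F → E
E → H
H → D
D → M
M → O
O → P
D → N
N → I
N → K
N → L

J C B G F E H D M O P N I K L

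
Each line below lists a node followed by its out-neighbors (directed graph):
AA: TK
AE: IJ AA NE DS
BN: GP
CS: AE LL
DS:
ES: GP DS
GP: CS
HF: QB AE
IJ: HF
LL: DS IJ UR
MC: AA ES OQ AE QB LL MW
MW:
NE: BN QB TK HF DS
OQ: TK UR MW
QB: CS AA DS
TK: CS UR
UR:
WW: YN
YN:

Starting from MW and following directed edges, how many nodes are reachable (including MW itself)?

1

BFS from MW visits: MW
Reachable nodes: 1 of 19 total.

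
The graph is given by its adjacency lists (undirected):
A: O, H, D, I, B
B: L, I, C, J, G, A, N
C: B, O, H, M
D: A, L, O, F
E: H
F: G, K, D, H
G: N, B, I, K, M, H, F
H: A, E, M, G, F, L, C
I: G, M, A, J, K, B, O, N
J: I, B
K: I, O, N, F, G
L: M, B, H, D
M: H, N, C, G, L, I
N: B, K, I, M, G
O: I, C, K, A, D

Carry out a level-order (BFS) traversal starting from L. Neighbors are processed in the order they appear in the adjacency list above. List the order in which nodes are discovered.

Visit L; enqueue M, B, H, D → queue [M, B, H, D]
Visit M; enqueue N, C, G, I → queue [B, H, D, N, C, G, I]
Visit B; enqueue J, A → queue [H, D, N, C, G, I, J, A]
Visit H; enqueue E, F → queue [D, N, C, G, I, J, A, E, F]
Visit D; enqueue O → queue [N, C, G, I, J, A, E, F, O]
Visit N; enqueue K → queue [C, G, I, J, A, E, F, O, K]
Visit C → queue [G, I, J, A, E, F, O, K]
Visit G → queue [I, J, A, E, F, O, K]
Visit I → queue [J, A, E, F, O, K]
Visit J → queue [A, E, F, O, K]
Visit A → queue [E, F, O, K]
Visit E → queue [F, O, K]
Visit F → queue [O, K]
Visit O → queue [K]
Visit K → queue []

L M B H D N C G I J A E F O K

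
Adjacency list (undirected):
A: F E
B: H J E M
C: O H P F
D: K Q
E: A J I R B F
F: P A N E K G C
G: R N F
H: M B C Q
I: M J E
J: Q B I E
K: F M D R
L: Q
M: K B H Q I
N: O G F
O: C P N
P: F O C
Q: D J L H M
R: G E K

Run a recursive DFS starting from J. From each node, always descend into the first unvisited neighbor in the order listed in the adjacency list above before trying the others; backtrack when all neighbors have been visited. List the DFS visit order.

J, Q, D, K, F, P, O, C, H, M, B, E, A, I, R, G, N, L

Visit J
J → Q
Q → D
D → K
K → F
F → P
P → O
O → C
C → H
H → M
M → B
B → E
E → A
E → I
E → R
R → G
G → N
Q → L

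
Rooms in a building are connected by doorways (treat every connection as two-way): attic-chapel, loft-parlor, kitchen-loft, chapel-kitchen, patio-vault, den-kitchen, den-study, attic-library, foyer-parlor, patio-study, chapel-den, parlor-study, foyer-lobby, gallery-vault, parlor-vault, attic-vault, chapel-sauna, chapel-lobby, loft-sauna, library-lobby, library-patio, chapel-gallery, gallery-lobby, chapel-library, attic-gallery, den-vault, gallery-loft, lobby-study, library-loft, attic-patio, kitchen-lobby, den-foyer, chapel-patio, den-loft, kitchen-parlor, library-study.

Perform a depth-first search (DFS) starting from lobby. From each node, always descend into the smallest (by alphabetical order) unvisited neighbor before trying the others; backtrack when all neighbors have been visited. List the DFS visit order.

Visit lobby
lobby → chapel
chapel → attic
attic → gallery
gallery → loft
loft → den
den → foyer
foyer → parlor
parlor → kitchen
parlor → study
study → library
library → patio
patio → vault
loft → sauna

lobby, chapel, attic, gallery, loft, den, foyer, parlor, kitchen, study, library, patio, vault, sauna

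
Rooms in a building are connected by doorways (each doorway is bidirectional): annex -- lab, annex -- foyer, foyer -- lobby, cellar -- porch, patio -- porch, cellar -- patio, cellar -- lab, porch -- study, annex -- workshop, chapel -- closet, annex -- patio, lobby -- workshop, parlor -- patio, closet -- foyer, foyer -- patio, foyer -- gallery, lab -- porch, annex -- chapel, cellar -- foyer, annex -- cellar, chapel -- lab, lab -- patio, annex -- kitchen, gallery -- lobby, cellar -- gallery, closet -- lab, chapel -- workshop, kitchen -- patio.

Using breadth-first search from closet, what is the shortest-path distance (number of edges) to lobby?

2

Level 0: closet
Level 1: chapel, foyer, lab
Level 2: annex, cellar, gallery, lobby, patio, porch, workshop
Level 3: kitchen, parlor, study
lobby first appears at level 2.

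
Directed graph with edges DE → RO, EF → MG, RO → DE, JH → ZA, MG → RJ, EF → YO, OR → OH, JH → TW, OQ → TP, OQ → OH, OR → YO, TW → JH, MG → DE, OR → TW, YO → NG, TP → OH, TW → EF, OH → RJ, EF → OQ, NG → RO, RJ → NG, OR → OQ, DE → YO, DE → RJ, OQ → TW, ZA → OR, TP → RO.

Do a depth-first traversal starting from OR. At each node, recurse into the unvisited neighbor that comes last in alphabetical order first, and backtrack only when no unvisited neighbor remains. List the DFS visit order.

Visit OR
OR → YO
YO → NG
NG → RO
RO → DE
DE → RJ
OR → TW
TW → JH
JH → ZA
TW → EF
EF → OQ
OQ → TP
TP → OH
EF → MG

OR, YO, NG, RO, DE, RJ, TW, JH, ZA, EF, OQ, TP, OH, MG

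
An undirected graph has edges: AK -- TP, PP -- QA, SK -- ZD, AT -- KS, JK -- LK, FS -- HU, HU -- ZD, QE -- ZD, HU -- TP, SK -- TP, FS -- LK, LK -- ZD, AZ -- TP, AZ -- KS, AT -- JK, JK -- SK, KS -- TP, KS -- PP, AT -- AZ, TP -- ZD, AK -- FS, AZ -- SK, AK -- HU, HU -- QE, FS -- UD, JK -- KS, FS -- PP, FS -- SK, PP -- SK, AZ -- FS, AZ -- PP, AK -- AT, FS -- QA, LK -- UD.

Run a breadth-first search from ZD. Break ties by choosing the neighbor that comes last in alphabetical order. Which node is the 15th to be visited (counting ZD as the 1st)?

QA

Visit ZD; enqueue TP, SK, QE, LK, HU → queue [TP, SK, QE, LK, HU]
Visit TP; enqueue KS, AZ, AK → queue [SK, QE, LK, HU, KS, AZ, AK]
Visit SK; enqueue PP, JK, FS → queue [QE, LK, HU, KS, AZ, AK, PP, JK, FS]
Visit QE → queue [LK, HU, KS, AZ, AK, PP, JK, FS]
Visit LK; enqueue UD → queue [HU, KS, AZ, AK, PP, JK, FS, UD]
Visit HU → queue [KS, AZ, AK, PP, JK, FS, UD]
Visit KS; enqueue AT → queue [AZ, AK, PP, JK, FS, UD, AT]
Visit AZ → queue [AK, PP, JK, FS, UD, AT]
Visit AK → queue [PP, JK, FS, UD, AT]
Visit PP; enqueue QA → queue [JK, FS, UD, AT, QA]
Visit JK → queue [FS, UD, AT, QA]
Visit FS → queue [UD, AT, QA]
Visit UD → queue [AT, QA]
Visit AT → queue [QA]
Visit QA → queue []

Visit order: ZD, TP, SK, QE, LK, HU, KS, AZ, AK, PP, JK, FS, UD, AT, QA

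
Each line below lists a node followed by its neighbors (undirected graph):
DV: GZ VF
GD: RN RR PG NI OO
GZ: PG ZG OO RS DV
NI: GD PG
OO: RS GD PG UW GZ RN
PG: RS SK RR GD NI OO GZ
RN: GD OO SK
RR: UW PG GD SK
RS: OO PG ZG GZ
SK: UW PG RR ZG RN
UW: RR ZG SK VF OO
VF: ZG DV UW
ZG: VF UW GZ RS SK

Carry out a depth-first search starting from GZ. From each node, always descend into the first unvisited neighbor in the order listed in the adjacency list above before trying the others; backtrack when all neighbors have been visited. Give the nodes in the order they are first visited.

Visit GZ
GZ → PG
PG → RS
RS → OO
OO → GD
GD → RN
RN → SK
SK → UW
UW → RR
UW → ZG
ZG → VF
VF → DV
GD → NI

GZ, PG, RS, OO, GD, RN, SK, UW, RR, ZG, VF, DV, NI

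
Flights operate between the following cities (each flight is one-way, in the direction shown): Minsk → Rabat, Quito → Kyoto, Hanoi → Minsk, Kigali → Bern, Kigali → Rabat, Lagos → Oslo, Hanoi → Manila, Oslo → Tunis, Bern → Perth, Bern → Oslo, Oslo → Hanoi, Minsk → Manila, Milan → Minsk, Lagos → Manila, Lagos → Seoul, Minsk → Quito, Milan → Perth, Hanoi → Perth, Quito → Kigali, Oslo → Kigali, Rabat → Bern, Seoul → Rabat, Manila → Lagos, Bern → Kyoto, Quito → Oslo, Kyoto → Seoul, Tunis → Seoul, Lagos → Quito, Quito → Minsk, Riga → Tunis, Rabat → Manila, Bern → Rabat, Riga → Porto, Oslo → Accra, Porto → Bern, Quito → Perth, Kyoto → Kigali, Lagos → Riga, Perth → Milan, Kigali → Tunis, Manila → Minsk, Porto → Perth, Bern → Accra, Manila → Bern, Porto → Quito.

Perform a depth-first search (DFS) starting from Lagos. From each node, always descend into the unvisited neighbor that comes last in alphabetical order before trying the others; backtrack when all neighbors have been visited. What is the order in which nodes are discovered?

Visit Lagos
Lagos → Seoul
Seoul → Rabat
Rabat → Manila
Manila → Minsk
Minsk → Quito
Quito → Perth
Perth → Milan
Quito → Oslo
Oslo → Tunis
Oslo → Kigali
Kigali → Bern
Bern → Kyoto
Bern → Accra
Oslo → Hanoi
Lagos → Riga
Riga → Porto

Lagos, Seoul, Rabat, Manila, Minsk, Quito, Perth, Milan, Oslo, Tunis, Kigali, Bern, Kyoto, Accra, Hanoi, Riga, Porto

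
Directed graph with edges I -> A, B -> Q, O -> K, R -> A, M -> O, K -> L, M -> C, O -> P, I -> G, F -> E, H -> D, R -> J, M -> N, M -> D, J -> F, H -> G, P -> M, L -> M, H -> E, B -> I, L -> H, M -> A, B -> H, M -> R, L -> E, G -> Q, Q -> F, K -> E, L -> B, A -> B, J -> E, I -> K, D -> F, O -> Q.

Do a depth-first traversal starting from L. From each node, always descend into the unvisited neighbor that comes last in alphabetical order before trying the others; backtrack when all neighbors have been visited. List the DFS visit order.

Visit L
L → M
M → R
R → J
J → F
F → E
R → A
A → B
B → Q
B → I
I → K
I → G
B → H
H → D
M → O
O → P
M → N
M → C

L, M, R, J, F, E, A, B, Q, I, K, G, H, D, O, P, N, C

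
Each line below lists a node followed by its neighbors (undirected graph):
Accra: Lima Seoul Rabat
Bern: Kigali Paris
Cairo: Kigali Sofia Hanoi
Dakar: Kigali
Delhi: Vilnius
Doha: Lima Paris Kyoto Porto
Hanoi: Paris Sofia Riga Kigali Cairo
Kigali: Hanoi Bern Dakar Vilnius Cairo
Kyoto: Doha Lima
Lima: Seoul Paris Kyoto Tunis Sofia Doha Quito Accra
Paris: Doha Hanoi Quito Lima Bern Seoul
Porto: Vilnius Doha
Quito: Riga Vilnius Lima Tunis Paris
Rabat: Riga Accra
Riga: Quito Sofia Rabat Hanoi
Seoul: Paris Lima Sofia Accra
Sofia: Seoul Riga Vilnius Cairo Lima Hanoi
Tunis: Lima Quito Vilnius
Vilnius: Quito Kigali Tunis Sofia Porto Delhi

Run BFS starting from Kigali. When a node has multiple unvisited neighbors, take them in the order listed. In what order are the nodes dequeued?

Visit Kigali; enqueue Hanoi, Bern, Dakar, Vilnius, Cairo → queue [Hanoi, Bern, Dakar, Vilnius, Cairo]
Visit Hanoi; enqueue Paris, Sofia, Riga → queue [Bern, Dakar, Vilnius, Cairo, Paris, Sofia, Riga]
Visit Bern → queue [Dakar, Vilnius, Cairo, Paris, Sofia, Riga]
Visit Dakar → queue [Vilnius, Cairo, Paris, Sofia, Riga]
Visit Vilnius; enqueue Quito, Tunis, Porto, Delhi → queue [Cairo, Paris, Sofia, Riga, Quito, Tunis, Porto, Delhi]
Visit Cairo → queue [Paris, Sofia, Riga, Quito, Tunis, Porto, Delhi]
Visit Paris; enqueue Doha, Lima, Seoul → queue [Sofia, Riga, Quito, Tunis, Porto, Delhi, Doha, Lima, Seoul]
Visit Sofia → queue [Riga, Quito, Tunis, Porto, Delhi, Doha, Lima, Seoul]
Visit Riga; enqueue Rabat → queue [Quito, Tunis, Porto, Delhi, Doha, Lima, Seoul, Rabat]
Visit Quito → queue [Tunis, Porto, Delhi, Doha, Lima, Seoul, Rabat]
Visit Tunis → queue [Porto, Delhi, Doha, Lima, Seoul, Rabat]
Visit Porto → queue [Delhi, Doha, Lima, Seoul, Rabat]
Visit Delhi → queue [Doha, Lima, Seoul, Rabat]
Visit Doha; enqueue Kyoto → queue [Lima, Seoul, Rabat, Kyoto]
Visit Lima; enqueue Accra → queue [Seoul, Rabat, Kyoto, Accra]
Visit Seoul → queue [Rabat, Kyoto, Accra]
Visit Rabat → queue [Kyoto, Accra]
Visit Kyoto → queue [Accra]
Visit Accra → queue []

Kigali -> Hanoi -> Bern -> Dakar -> Vilnius -> Cairo -> Paris -> Sofia -> Riga -> Quito -> Tunis -> Porto -> Delhi -> Doha -> Lima -> Seoul -> Rabat -> Kyoto -> Accra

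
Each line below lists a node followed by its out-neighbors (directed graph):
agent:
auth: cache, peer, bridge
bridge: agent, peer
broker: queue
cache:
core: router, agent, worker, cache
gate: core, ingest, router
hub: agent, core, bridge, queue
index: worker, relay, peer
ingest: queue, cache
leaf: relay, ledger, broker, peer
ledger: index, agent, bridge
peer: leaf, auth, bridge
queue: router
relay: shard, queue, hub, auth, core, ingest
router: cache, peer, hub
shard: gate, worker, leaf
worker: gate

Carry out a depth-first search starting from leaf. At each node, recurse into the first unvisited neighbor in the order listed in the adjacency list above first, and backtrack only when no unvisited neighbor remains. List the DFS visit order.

Visit leaf
leaf → relay
relay → shard
shard → gate
gate → core
core → router
router → cache
router → peer
peer → auth
auth → bridge
bridge → agent
router → hub
hub → queue
core → worker
gate → ingest
leaf → ledger
ledger → index
leaf → broker

leaf → relay → shard → gate → core → router → cache → peer → auth → bridge → agent → hub → queue → worker → ingest → ledger → index → broker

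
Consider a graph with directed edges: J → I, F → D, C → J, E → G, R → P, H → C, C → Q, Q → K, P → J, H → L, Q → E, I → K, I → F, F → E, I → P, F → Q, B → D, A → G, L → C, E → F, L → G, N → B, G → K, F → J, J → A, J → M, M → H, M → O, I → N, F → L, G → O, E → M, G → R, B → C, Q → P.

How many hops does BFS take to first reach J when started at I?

2

Level 0: I
Level 1: F, K, N, P
Level 2: B, D, E, J, L, Q
Level 3: A, C, G, M
Level 4: H, O, R
J first appears at level 2.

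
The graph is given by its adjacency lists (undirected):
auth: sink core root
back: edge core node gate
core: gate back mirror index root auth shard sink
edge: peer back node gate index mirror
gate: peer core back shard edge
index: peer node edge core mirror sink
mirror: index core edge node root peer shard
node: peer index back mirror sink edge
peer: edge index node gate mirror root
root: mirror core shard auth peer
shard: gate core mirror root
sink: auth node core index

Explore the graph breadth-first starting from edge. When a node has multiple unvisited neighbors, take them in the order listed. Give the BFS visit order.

edge, peer, back, node, gate, index, mirror, root, core, sink, shard, auth

Visit edge; enqueue peer, back, node, gate, index, mirror → queue [peer, back, node, gate, index, mirror]
Visit peer; enqueue root → queue [back, node, gate, index, mirror, root]
Visit back; enqueue core → queue [node, gate, index, mirror, root, core]
Visit node; enqueue sink → queue [gate, index, mirror, root, core, sink]
Visit gate; enqueue shard → queue [index, mirror, root, core, sink, shard]
Visit index → queue [mirror, root, core, sink, shard]
Visit mirror → queue [root, core, sink, shard]
Visit root; enqueue auth → queue [core, sink, shard, auth]
Visit core → queue [sink, shard, auth]
Visit sink → queue [shard, auth]
Visit shard → queue [auth]
Visit auth → queue []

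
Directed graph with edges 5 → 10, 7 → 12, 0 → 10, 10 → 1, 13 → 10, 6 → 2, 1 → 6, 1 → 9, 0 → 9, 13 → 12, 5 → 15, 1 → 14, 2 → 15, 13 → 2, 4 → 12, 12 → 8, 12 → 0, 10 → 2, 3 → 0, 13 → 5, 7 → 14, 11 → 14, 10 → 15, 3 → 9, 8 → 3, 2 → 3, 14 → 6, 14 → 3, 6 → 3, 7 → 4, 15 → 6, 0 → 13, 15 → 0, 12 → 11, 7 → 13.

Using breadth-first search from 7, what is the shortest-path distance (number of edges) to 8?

2

Level 0: 7
Level 1: 4, 12, 13, 14
Level 2: 0, 2, 3, 5, 6, 8, 10, 11
Level 3: 1, 9, 15
8 first appears at level 2.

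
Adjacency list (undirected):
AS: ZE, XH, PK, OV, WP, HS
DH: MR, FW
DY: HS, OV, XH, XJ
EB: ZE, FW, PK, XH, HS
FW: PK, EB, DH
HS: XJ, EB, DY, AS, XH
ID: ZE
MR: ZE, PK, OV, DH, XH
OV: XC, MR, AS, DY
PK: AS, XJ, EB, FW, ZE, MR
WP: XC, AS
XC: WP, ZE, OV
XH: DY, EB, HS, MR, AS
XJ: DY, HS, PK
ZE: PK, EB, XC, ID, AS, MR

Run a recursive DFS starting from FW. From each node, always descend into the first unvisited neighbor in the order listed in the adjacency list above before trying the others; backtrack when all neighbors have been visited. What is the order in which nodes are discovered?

Visit FW
FW → PK
PK → AS
AS → ZE
ZE → EB
EB → XH
XH → DY
DY → HS
HS → XJ
DY → OV
OV → XC
XC → WP
OV → MR
MR → DH
ZE → ID

FW, PK, AS, ZE, EB, XH, DY, HS, XJ, OV, XC, WP, MR, DH, ID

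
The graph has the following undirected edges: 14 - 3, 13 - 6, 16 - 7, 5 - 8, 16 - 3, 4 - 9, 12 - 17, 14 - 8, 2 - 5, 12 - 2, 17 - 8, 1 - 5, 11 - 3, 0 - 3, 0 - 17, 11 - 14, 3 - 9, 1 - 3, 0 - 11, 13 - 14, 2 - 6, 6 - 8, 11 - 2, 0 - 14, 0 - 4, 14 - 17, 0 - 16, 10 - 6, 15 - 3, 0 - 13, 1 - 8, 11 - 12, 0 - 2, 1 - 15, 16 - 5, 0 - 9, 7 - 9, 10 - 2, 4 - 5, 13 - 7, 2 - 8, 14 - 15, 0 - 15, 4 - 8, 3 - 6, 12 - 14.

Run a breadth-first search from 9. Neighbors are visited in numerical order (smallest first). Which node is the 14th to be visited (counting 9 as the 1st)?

6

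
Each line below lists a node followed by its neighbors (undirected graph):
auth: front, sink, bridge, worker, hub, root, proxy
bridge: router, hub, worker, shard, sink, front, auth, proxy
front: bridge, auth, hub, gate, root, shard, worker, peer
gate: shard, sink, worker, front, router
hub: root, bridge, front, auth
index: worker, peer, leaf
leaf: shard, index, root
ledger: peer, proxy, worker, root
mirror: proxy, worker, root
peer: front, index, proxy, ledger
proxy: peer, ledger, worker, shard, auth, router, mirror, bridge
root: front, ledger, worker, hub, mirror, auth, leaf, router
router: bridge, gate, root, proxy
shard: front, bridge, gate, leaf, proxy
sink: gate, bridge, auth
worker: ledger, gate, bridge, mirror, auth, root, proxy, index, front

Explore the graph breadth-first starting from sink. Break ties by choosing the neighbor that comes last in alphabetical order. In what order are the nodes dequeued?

Visit sink; enqueue gate, bridge, auth → queue [gate, bridge, auth]
Visit gate; enqueue worker, shard, router, front → queue [bridge, auth, worker, shard, router, front]
Visit bridge; enqueue proxy, hub → queue [auth, worker, shard, router, front, proxy, hub]
Visit auth; enqueue root → queue [worker, shard, router, front, proxy, hub, root]
Visit worker; enqueue mirror, ledger, index → queue [shard, router, front, proxy, hub, root, mirror, ledger, index]
Visit shard; enqueue leaf → queue [router, front, proxy, hub, root, mirror, ledger, index, leaf]
Visit router → queue [front, proxy, hub, root, mirror, ledger, index, leaf]
Visit front; enqueue peer → queue [proxy, hub, root, mirror, ledger, index, leaf, peer]
Visit proxy → queue [hub, root, mirror, ledger, index, leaf, peer]
Visit hub → queue [root, mirror, ledger, index, leaf, peer]
Visit root → queue [mirror, ledger, index, leaf, peer]
Visit mirror → queue [ledger, index, leaf, peer]
Visit ledger → queue [index, leaf, peer]
Visit index → queue [leaf, peer]
Visit leaf → queue [peer]
Visit peer → queue []

sink, gate, bridge, auth, worker, shard, router, front, proxy, hub, root, mirror, ledger, index, leaf, peer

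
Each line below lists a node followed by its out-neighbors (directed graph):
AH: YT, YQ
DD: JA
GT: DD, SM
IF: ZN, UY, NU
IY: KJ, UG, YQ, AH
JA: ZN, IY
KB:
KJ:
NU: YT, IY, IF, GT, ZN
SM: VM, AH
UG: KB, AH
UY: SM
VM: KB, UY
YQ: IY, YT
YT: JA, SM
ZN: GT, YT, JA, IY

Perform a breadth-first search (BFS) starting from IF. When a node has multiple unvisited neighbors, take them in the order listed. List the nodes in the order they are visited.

Visit IF; enqueue ZN, UY, NU → queue [ZN, UY, NU]
Visit ZN; enqueue GT, YT, JA, IY → queue [UY, NU, GT, YT, JA, IY]
Visit UY; enqueue SM → queue [NU, GT, YT, JA, IY, SM]
Visit NU → queue [GT, YT, JA, IY, SM]
Visit GT; enqueue DD → queue [YT, JA, IY, SM, DD]
Visit YT → queue [JA, IY, SM, DD]
Visit JA → queue [IY, SM, DD]
Visit IY; enqueue KJ, UG, YQ, AH → queue [SM, DD, KJ, UG, YQ, AH]
Visit SM; enqueue VM → queue [DD, KJ, UG, YQ, AH, VM]
Visit DD → queue [KJ, UG, YQ, AH, VM]
Visit KJ → queue [UG, YQ, AH, VM]
Visit UG; enqueue KB → queue [YQ, AH, VM, KB]
Visit YQ → queue [AH, VM, KB]
Visit AH → queue [VM, KB]
Visit VM → queue [KB]
Visit KB → queue []

IF ZN UY NU GT YT JA IY SM DD KJ UG YQ AH VM KB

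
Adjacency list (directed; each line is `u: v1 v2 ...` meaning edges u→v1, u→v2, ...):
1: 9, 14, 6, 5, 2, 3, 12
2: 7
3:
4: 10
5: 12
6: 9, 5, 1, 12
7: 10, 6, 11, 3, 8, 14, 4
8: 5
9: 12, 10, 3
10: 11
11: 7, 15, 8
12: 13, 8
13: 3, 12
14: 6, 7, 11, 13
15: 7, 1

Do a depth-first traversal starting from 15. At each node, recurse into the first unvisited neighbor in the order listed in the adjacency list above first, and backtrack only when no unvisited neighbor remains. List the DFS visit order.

Visit 15
15 → 7
7 → 10
10 → 11
11 → 8
8 → 5
5 → 12
12 → 13
13 → 3
7 → 6
6 → 9
6 → 1
1 → 14
1 → 2
7 → 4

15 7 10 11 8 5 12 13 3 6 9 1 14 2 4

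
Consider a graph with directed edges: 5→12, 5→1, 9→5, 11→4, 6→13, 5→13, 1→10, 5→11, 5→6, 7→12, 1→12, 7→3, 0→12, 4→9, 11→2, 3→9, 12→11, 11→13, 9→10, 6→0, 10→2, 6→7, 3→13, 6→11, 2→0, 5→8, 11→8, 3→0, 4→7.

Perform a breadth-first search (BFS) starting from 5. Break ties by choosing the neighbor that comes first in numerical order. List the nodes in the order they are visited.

Visit 5; enqueue 1, 6, 8, 11, 12, 13 → queue [1, 6, 8, 11, 12, 13]
Visit 1; enqueue 10 → queue [6, 8, 11, 12, 13, 10]
Visit 6; enqueue 0, 7 → queue [8, 11, 12, 13, 10, 0, 7]
Visit 8 → queue [11, 12, 13, 10, 0, 7]
Visit 11; enqueue 2, 4 → queue [12, 13, 10, 0, 7, 2, 4]
Visit 12 → queue [13, 10, 0, 7, 2, 4]
Visit 13 → queue [10, 0, 7, 2, 4]
Visit 10 → queue [0, 7, 2, 4]
Visit 0 → queue [7, 2, 4]
Visit 7; enqueue 3 → queue [2, 4, 3]
Visit 2 → queue [4, 3]
Visit 4; enqueue 9 → queue [3, 9]
Visit 3 → queue [9]
Visit 9 → queue []

5, 1, 6, 8, 11, 12, 13, 10, 0, 7, 2, 4, 3, 9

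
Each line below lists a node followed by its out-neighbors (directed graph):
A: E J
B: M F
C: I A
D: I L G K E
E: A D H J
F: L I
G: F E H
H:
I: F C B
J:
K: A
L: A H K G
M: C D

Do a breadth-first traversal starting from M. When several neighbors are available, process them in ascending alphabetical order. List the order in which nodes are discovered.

M, C, D, A, I, E, G, K, L, J, B, F, H

Visit M; enqueue C, D → queue [C, D]
Visit C; enqueue A, I → queue [D, A, I]
Visit D; enqueue E, G, K, L → queue [A, I, E, G, K, L]
Visit A; enqueue J → queue [I, E, G, K, L, J]
Visit I; enqueue B, F → queue [E, G, K, L, J, B, F]
Visit E; enqueue H → queue [G, K, L, J, B, F, H]
Visit G → queue [K, L, J, B, F, H]
Visit K → queue [L, J, B, F, H]
Visit L → queue [J, B, F, H]
Visit J → queue [B, F, H]
Visit B → queue [F, H]
Visit F → queue [H]
Visit H → queue []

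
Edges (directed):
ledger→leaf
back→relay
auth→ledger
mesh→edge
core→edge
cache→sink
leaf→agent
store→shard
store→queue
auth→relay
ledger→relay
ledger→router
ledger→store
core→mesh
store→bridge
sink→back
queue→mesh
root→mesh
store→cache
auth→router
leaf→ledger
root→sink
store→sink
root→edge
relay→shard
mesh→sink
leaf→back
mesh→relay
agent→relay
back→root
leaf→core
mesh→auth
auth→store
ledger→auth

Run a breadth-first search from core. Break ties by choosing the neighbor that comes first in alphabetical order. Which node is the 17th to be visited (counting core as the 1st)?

agent

Visit core; enqueue edge, mesh → queue [edge, mesh]
Visit edge → queue [mesh]
Visit mesh; enqueue auth, relay, sink → queue [auth, relay, sink]
Visit auth; enqueue ledger, router, store → queue [relay, sink, ledger, router, store]
Visit relay; enqueue shard → queue [sink, ledger, router, store, shard]
Visit sink; enqueue back → queue [ledger, router, store, shard, back]
Visit ledger; enqueue leaf → queue [router, store, shard, back, leaf]
Visit router → queue [store, shard, back, leaf]
Visit store; enqueue bridge, cache, queue → queue [shard, back, leaf, bridge, cache, queue]
Visit shard → queue [back, leaf, bridge, cache, queue]
Visit back; enqueue root → queue [leaf, bridge, cache, queue, root]
Visit leaf; enqueue agent → queue [bridge, cache, queue, root, agent]
Visit bridge → queue [cache, queue, root, agent]
Visit cache → queue [queue, root, agent]
Visit queue → queue [root, agent]
Visit root → queue [agent]
Visit agent → queue []

Visit order: core, edge, mesh, auth, relay, sink, ledger, router, store, shard, back, leaf, bridge, cache, queue, root, agent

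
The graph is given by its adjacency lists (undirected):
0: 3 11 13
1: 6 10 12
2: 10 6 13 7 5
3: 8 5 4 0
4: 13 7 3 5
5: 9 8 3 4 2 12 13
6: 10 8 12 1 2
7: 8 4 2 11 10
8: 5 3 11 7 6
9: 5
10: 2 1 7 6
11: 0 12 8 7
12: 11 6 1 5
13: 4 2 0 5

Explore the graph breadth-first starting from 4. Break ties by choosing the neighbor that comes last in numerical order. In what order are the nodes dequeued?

Visit 4; enqueue 13, 7, 5, 3 → queue [13, 7, 5, 3]
Visit 13; enqueue 2, 0 → queue [7, 5, 3, 2, 0]
Visit 7; enqueue 11, 10, 8 → queue [5, 3, 2, 0, 11, 10, 8]
Visit 5; enqueue 12, 9 → queue [3, 2, 0, 11, 10, 8, 12, 9]
Visit 3 → queue [2, 0, 11, 10, 8, 12, 9]
Visit 2; enqueue 6 → queue [0, 11, 10, 8, 12, 9, 6]
Visit 0 → queue [11, 10, 8, 12, 9, 6]
Visit 11 → queue [10, 8, 12, 9, 6]
Visit 10; enqueue 1 → queue [8, 12, 9, 6, 1]
Visit 8 → queue [12, 9, 6, 1]
Visit 12 → queue [9, 6, 1]
Visit 9 → queue [6, 1]
Visit 6 → queue [1]
Visit 1 → queue []

4, 13, 7, 5, 3, 2, 0, 11, 10, 8, 12, 9, 6, 1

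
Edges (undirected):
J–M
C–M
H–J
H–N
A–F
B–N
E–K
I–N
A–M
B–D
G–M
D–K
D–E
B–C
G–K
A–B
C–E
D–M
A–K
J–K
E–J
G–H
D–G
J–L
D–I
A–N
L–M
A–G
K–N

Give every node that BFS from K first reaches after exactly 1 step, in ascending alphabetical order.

A, D, E, G, J, N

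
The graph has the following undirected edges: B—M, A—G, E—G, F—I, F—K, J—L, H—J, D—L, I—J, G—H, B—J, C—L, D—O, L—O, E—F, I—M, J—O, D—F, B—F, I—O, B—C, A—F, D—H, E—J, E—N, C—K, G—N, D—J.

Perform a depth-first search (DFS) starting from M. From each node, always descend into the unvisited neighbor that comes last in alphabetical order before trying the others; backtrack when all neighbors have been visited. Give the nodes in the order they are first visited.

Visit M
M → I
I → O
O → L
L → J
J → H
H → G
G → N
N → E
E → F
F → K
K → C
C → B
F → D
F → A

M, I, O, L, J, H, G, N, E, F, K, C, B, D, A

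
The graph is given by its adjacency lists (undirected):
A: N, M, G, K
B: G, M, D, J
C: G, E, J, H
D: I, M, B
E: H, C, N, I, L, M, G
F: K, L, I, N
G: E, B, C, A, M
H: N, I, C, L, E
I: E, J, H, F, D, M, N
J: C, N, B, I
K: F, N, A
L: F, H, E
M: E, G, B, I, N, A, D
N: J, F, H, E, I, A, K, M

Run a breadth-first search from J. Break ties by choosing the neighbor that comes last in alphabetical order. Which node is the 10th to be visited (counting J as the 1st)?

Visit J; enqueue N, I, C, B → queue [N, I, C, B]
Visit N; enqueue M, K, H, F, E, A → queue [I, C, B, M, K, H, F, E, A]
Visit I; enqueue D → queue [C, B, M, K, H, F, E, A, D]
Visit C; enqueue G → queue [B, M, K, H, F, E, A, D, G]
Visit B → queue [M, K, H, F, E, A, D, G]
Visit M → queue [K, H, F, E, A, D, G]
Visit K → queue [H, F, E, A, D, G]
Visit H; enqueue L → queue [F, E, A, D, G, L]
Visit F → queue [E, A, D, G, L]
Visit E → queue [A, D, G, L]
Visit A → queue [D, G, L]
Visit D → queue [G, L]
Visit G → queue [L]
Visit L → queue []

Visit order: J, N, I, C, B, M, K, H, F, E, A, D, G, L

E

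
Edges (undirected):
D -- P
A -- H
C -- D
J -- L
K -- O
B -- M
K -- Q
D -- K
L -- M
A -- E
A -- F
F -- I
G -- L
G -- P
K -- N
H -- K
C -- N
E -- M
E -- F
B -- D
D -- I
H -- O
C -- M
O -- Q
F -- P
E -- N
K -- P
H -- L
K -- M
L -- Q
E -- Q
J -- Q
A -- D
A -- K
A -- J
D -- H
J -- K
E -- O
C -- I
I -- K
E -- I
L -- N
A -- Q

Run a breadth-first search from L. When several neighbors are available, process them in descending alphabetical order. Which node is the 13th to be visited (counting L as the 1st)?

B

Visit L; enqueue Q, N, M, J, H, G → queue [Q, N, M, J, H, G]
Visit Q; enqueue O, K, E, A → queue [N, M, J, H, G, O, K, E, A]
Visit N; enqueue C → queue [M, J, H, G, O, K, E, A, C]
Visit M; enqueue B → queue [J, H, G, O, K, E, A, C, B]
Visit J → queue [H, G, O, K, E, A, C, B]
Visit H; enqueue D → queue [G, O, K, E, A, C, B, D]
Visit G; enqueue P → queue [O, K, E, A, C, B, D, P]
Visit O → queue [K, E, A, C, B, D, P]
Visit K; enqueue I → queue [E, A, C, B, D, P, I]
Visit E; enqueue F → queue [A, C, B, D, P, I, F]
Visit A → queue [C, B, D, P, I, F]
Visit C → queue [B, D, P, I, F]
Visit B → queue [D, P, I, F]
Visit D → queue [P, I, F]
Visit P → queue [I, F]
Visit I → queue [F]
Visit F → queue []

Visit order: L, Q, N, M, J, H, G, O, K, E, A, C, B, D, P, I, F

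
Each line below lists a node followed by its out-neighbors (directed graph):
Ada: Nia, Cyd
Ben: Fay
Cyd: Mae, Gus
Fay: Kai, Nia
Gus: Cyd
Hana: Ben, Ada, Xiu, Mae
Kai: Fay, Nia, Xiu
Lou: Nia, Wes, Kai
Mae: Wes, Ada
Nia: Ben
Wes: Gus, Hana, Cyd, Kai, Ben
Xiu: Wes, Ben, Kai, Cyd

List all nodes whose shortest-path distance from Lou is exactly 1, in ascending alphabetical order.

Kai, Nia, Wes

Level 0: Lou
Level 1: Kai, Nia, Wes
Level 2: Ben, Cyd, Fay, Gus, Hana, Xiu
Level 3: Ada, Mae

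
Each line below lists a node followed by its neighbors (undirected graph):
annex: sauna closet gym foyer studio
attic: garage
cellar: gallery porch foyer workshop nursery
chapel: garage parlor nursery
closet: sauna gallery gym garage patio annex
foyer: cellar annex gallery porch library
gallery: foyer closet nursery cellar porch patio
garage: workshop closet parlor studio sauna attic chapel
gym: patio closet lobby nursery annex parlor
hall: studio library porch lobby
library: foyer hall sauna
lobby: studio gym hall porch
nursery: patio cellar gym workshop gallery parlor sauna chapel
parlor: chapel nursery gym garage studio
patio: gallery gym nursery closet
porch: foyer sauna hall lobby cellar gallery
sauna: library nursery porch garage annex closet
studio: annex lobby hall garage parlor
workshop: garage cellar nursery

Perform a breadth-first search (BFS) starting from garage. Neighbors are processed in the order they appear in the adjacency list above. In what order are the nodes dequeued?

Visit garage; enqueue workshop, closet, parlor, studio, sauna, attic, chapel → queue [workshop, closet, parlor, studio, sauna, attic, chapel]
Visit workshop; enqueue cellar, nursery → queue [closet, parlor, studio, sauna, attic, chapel, cellar, nursery]
Visit closet; enqueue gallery, gym, patio, annex → queue [parlor, studio, sauna, attic, chapel, cellar, nursery, gallery, gym, patio, annex]
Visit parlor → queue [studio, sauna, attic, chapel, cellar, nursery, gallery, gym, patio, annex]
Visit studio; enqueue lobby, hall → queue [sauna, attic, chapel, cellar, nursery, gallery, gym, patio, annex, lobby, hall]
Visit sauna; enqueue library, porch → queue [attic, chapel, cellar, nursery, gallery, gym, patio, annex, lobby, hall, library, porch]
Visit attic → queue [chapel, cellar, nursery, gallery, gym, patio, annex, lobby, hall, library, porch]
Visit chapel → queue [cellar, nursery, gallery, gym, patio, annex, lobby, hall, library, porch]
Visit cellar; enqueue foyer → queue [nursery, gallery, gym, patio, annex, lobby, hall, library, porch, foyer]
Visit nursery → queue [gallery, gym, patio, annex, lobby, hall, library, porch, foyer]
Visit gallery → queue [gym, patio, annex, lobby, hall, library, porch, foyer]
Visit gym → queue [patio, annex, lobby, hall, library, porch, foyer]
Visit patio → queue [annex, lobby, hall, library, porch, foyer]
Visit annex → queue [lobby, hall, library, porch, foyer]
Visit lobby → queue [hall, library, porch, foyer]
Visit hall → queue [library, porch, foyer]
Visit library → queue [porch, foyer]
Visit porch → queue [foyer]
Visit foyer → queue []

garage, workshop, closet, parlor, studio, sauna, attic, chapel, cellar, nursery, gallery, gym, patio, annex, lobby, hall, library, porch, foyer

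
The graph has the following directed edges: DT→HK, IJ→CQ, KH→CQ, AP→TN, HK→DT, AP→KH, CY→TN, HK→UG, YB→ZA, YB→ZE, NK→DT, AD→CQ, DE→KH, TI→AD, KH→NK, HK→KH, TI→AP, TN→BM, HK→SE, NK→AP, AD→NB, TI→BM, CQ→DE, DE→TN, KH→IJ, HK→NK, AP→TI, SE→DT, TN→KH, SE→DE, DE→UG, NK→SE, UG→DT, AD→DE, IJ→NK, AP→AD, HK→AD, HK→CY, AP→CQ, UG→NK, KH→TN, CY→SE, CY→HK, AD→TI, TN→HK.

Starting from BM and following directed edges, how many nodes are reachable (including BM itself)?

BFS from BM visits: BM
Reachable nodes: 1 of 19 total.

1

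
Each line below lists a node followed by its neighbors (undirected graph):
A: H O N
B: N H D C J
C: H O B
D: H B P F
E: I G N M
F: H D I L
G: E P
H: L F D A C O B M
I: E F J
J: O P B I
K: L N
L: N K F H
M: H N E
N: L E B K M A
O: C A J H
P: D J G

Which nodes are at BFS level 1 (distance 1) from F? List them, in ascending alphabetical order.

Level 0: F
Level 1: D, H, I, L
Level 2: A, B, C, E, J, K, M, N, O, P
Level 3: G

D, H, I, L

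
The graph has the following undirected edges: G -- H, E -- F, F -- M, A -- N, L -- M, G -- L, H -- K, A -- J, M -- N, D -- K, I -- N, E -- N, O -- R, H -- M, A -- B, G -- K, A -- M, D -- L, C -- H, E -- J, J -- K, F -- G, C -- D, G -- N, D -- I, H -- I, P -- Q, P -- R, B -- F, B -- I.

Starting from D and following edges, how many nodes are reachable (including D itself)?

BFS from D visits: D, C, I, K, L, H, B, N, G, J, M, A, F, E
Reachable nodes: 14 of 18 total.

14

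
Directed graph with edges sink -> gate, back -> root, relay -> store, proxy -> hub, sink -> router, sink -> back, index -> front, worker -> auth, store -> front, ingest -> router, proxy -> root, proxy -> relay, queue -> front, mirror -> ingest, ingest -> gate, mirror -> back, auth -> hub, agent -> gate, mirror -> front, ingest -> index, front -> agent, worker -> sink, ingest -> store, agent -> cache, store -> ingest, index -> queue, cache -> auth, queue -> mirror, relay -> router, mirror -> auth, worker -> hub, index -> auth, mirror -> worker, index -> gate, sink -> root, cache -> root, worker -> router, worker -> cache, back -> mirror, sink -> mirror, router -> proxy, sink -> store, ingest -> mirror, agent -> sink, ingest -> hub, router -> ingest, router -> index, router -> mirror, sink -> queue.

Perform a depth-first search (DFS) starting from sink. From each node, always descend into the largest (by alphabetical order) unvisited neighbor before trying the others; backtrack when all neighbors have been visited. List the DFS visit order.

Visit sink
sink → store
store → ingest
ingest → router
router → proxy
proxy → root
proxy → relay
proxy → hub
router → mirror
mirror → worker
worker → cache
cache → auth
mirror → front
front → agent
agent → gate
mirror → back
router → index
index → queue

sink -> store -> ingest -> router -> proxy -> root -> relay -> hub -> mirror -> worker -> cache -> auth -> front -> agent -> gate -> back -> index -> queue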